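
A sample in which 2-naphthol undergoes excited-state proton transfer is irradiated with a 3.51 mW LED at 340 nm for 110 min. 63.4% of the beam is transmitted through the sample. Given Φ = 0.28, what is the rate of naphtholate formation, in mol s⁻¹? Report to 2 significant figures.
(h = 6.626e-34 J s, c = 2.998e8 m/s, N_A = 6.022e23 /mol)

1.0e-9 mol s⁻¹

Photon energy at 340 nm: hc/λ = (6.626e-34)(2.998e8)/(340e-9) = 5.843e-19 J.
Energy delivered: (3.51 mW)(6600 s) = 23.17 J.
Photons incident: 23.17 / 5.843e-19 = 3.965e19, i.e. 3.965e19/6.022e23 = 6.584e-5 mol.
Fraction absorbed: 1 − 63.4/100 = 0.3660.
Photons absorbed: 0.3660 × 6.584e-5 = 2.410e-5 mol.
Product formed: 0.28 × 2.410e-5 = 6.748e-6 mol.
Rate: 6.748e-6 / 6600 s = 1.0e-9 mol s⁻¹.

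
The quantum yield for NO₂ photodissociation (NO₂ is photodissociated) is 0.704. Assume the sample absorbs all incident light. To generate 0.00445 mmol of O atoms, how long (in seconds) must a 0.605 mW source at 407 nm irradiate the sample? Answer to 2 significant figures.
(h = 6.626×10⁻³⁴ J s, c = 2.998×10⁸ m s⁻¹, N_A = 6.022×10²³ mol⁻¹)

Product: 0.00445 mmol = 4.45×10⁻⁶ mol.
Photons that must be absorbed: 4.45×10⁻⁶ / 0.704 = 6.321×10⁻⁶ mol.
Photon energy: hc/λ = 4.881×10⁻¹⁹ J; per mole, 2.939×10⁵ J mol⁻¹.
Energy required: 6.321×10⁻⁶ × 2.939×10⁵ = 1.858 J.
Time: 1.858 J / 0.000605 W = 3100 s.

t ≈ 3100 s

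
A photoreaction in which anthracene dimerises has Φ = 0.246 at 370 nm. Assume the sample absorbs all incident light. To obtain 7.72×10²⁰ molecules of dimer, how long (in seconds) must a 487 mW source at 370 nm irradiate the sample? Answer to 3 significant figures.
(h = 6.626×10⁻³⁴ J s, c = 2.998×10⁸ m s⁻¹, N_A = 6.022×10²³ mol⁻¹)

Product: 7.72×10²⁰ / 6.022×10²³ = 0.001282 mol.
Photons that must be absorbed: 0.001282 / 0.246 = 0.005211 mol.
Photon energy: hc/λ = 5.369×10⁻¹⁹ J; per mole, 3.233×10⁵ J mol⁻¹.
Energy required: 0.005211 × 3.233×10⁵ = 1685 J.
Time: 1685 J / 0.487 W = 3460 s.

t ≈ 3460 s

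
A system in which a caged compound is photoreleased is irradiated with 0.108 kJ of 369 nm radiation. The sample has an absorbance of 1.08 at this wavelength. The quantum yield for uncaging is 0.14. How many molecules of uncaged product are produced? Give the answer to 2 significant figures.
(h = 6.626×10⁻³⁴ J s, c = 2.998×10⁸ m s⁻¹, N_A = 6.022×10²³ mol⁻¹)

Photon energy at 369 nm: hc/λ = (6.626×10⁻³⁴)(2.998×10⁸)/(369×10⁻⁹) = 5.383×10⁻¹⁹ J.
Incident energy: 0.108 kJ = 108 J.
Photons incident: 108 / 5.383×10⁻¹⁹ = 2.006×10²⁰, i.e. 2.006×10²⁰/6.022×10²³ = 3.331×10⁻⁴ mol.
Fraction absorbed: 1 − 10^(−1.08) = 0.9168.
Photons absorbed: 0.9168 × 3.331×10⁻⁴ = 3.054×10⁻⁴ mol.
Product: Φ × n_abs = 0.14 × 3.054×10⁻⁴ = 4.276×10⁻⁵ mol.
As a count: 4.276×10⁻⁵ × 6.022×10²³ = 2.6×10¹⁹.

2.6×10¹⁹ molecules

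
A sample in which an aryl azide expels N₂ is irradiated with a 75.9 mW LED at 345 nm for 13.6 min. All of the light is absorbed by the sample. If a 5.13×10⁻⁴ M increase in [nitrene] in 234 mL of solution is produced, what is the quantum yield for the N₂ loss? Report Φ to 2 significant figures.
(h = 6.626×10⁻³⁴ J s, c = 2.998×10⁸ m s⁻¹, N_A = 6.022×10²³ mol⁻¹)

Φ = 0.67

Product: (5.13×10⁻⁴ M)(0.234 L) = 1.200×10⁻⁴ mol.
Photon energy at 345 nm: hc/λ = (6.626×10⁻³⁴)(2.998×10⁸)/(345×10⁻⁹) = 5.758×10⁻¹⁹ J.
Energy delivered: (75.9 mW)(816 s) = 61.93 J.
Photons incident: 61.93 / 5.758×10⁻¹⁹ = 1.076×10²⁰, i.e. 1.076×10²⁰/6.022×10²³ = 1.787×10⁻⁴ mol.
Φ = 1.200×10⁻⁴ mol / 1.787×10⁻⁴ mol photons = 0.67.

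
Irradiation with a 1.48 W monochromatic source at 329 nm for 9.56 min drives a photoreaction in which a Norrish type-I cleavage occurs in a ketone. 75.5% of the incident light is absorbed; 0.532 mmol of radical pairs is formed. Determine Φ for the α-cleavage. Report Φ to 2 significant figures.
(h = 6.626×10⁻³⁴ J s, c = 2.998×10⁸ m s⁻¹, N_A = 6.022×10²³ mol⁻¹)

Product: 0.532 mmol = 5.32×10⁻⁴ mol.
Photon energy at 329 nm: hc/λ = (6.626×10⁻³⁴)(2.998×10⁸)/(329×10⁻⁹) = 6.038×10⁻¹⁹ J.
Energy delivered: (1.48 W)(573.6 s) = 848.9 J.
Photons incident: 848.9 / 6.038×10⁻¹⁹ = 1.406×10²¹, i.e. 1.406×10²¹/6.022×10²³ = 0.002335 mol.
Photons absorbed: 0.755 × 0.002335 = 0.001763 mol.
Φ = 5.32×10⁻⁴ mol / 0.001763 mol photons = 0.30.

Φ = 0.30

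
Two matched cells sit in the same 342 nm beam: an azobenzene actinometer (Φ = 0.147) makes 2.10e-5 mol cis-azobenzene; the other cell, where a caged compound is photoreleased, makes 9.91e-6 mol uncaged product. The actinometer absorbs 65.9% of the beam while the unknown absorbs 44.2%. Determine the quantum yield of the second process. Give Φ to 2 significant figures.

Photons absorbed by the actinometer: 2.10e-5 / 0.147 = 1.429e-4 mol.
Incident flux: 1.429e-4 / 0.659 = 2.168e-4 einstein.
Absorbed by unknown: 0.442 × 2.168e-4 = 9.583e-5 mol.
Φ(unknown) = 9.91e-6 / 9.583e-5 = 0.10.

Φ = 0.10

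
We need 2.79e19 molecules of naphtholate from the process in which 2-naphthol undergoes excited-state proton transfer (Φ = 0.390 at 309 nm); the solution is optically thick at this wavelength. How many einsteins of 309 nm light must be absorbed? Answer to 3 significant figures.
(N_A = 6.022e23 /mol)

Product: 2.79e19 / 6.022e23 = 4.633e-5 mol.
Photons that must be absorbed: 4.633e-5 / 0.390 = 1.188e-4 mol.

1.19e-4 einstein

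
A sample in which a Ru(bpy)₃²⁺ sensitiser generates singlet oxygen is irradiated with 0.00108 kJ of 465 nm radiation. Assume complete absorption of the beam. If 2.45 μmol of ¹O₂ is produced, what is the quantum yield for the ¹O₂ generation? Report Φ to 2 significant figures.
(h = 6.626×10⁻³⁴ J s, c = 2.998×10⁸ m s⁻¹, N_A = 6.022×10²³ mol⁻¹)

Φ = 0.58

Product: 2.45 μmol = 2.45×10⁻⁶ mol.
Photon energy at 465 nm: hc/λ = (6.626×10⁻³⁴)(2.998×10⁸)/(465×10⁻⁹) = 4.272×10⁻¹⁹ J.
Incident energy: 0.00108 kJ = 1.08 J.
Photons incident: 1.08 / 4.272×10⁻¹⁹ = 2.528×10¹⁸, i.e. 2.528×10¹⁸/6.022×10²³ = 4.198×10⁻⁶ mol.
Φ = 2.45×10⁻⁶ mol / 4.198×10⁻⁶ mol photons = 0.58.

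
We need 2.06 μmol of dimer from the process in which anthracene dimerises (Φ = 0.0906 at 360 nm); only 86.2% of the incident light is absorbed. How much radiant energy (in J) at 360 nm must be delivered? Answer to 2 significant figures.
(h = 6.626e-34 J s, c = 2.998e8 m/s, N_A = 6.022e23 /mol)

Product: 2.06 μmol = 2.06e-6 mol.
Photons that must be absorbed: 2.06e-6 / 0.0906 = 2.274e-5 mol.
Incident photons needed: 2.274e-5 / 0.862 = 2.638e-5 mol.
Photon energy: hc/λ = 5.518e-19 J; per mole, 3.323e5 J mol⁻¹.
Energy required: 2.638e-5 × 3.323e5 = 8.8 J.

8.8 J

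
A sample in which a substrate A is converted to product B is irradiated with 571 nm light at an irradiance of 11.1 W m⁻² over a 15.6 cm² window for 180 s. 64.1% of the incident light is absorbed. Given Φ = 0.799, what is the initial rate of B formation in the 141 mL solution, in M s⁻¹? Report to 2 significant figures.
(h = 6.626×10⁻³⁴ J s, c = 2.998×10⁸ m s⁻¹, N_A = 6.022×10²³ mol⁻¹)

Photon energy at 571 nm: hc/λ = (6.626×10⁻³⁴)(2.998×10⁸)/(571×10⁻⁹) = 3.479×10⁻¹⁹ J.
Energy delivered: (11.1 W m⁻²)(15.6×10⁻⁴ m²)(180 s) = 3.117 J.
Photons incident: 3.117 / 3.479×10⁻¹⁹ = 8.959×10¹⁸, i.e. 8.959×10¹⁸/6.022×10²³ = 1.488×10⁻⁵ mol.
Photons absorbed: 0.641 × 1.488×10⁻⁵ = 9.538×10⁻⁶ mol.
Product formed: 0.799 × 9.538×10⁻⁶ = 7.621×10⁻⁶ mol.
Rate: 7.621×10⁻⁶ mol / (180 s × 0.141 L) = 3.0×10⁻⁷ M s⁻¹.

3.0×10⁻⁷ M s⁻¹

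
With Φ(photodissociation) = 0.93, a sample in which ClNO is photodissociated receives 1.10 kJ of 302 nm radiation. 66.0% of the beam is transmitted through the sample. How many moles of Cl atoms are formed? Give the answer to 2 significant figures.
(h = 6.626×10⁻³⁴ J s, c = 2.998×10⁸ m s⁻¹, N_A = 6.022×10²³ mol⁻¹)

8.8×10⁻⁴ mol

Photon energy at 302 nm: hc/λ = (6.626×10⁻³⁴)(2.998×10⁸)/(302×10⁻⁹) = 6.578×10⁻¹⁹ J.
Incident energy: 1.10 kJ = 1100 J.
Photons incident: 1100 / 6.578×10⁻¹⁹ = 1.672×10²¹, i.e. 1.672×10²¹/6.022×10²³ = 0.002776 mol.
Fraction absorbed: 1 − 66.0/100 = 0.3400.
Photons absorbed: 0.3400 × 0.002776 = 9.438×10⁻⁴ mol.
Product: Φ × n_abs = 0.93 × 9.438×10⁻⁴ = 8.777×10⁻⁴ mol.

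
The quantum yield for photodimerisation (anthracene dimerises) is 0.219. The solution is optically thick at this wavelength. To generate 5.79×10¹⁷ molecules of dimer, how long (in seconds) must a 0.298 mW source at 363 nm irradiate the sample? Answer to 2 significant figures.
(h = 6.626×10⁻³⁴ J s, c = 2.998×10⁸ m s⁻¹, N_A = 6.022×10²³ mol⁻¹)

Product: 5.79×10¹⁷ / 6.022×10²³ = 9.615×10⁻⁷ mol.
Photons that must be absorbed: 9.615×10⁻⁷ / 0.219 = 4.390×10⁻⁶ mol.
Photon energy: hc/λ = 5.472×10⁻¹⁹ J; per mole, 3.295×10⁵ J mol⁻¹.
Energy required: 4.390×10⁻⁶ × 3.295×10⁵ = 1.447 J.
Time: 1.447 J / 0.000298 W = 4900 s.

t ≈ 4900 s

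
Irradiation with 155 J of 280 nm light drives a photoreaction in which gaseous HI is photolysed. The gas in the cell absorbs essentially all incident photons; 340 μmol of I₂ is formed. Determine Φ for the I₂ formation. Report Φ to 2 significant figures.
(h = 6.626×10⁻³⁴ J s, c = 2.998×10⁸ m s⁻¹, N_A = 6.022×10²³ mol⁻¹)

Φ = 0.94

Product: 340 μmol = 3.40×10⁻⁴ mol.
Photon energy at 280 nm: hc/λ = (6.626×10⁻³⁴)(2.998×10⁸)/(280×10⁻⁹) = 7.095×10⁻¹⁹ J.
Photons incident: 155 / 7.095×10⁻¹⁹ = 2.185×10²⁰, i.e. 2.185×10²⁰/6.022×10²³ = 3.628×10⁻⁴ mol.
Φ = 3.40×10⁻⁴ mol / 3.628×10⁻⁴ mol photons = 0.94.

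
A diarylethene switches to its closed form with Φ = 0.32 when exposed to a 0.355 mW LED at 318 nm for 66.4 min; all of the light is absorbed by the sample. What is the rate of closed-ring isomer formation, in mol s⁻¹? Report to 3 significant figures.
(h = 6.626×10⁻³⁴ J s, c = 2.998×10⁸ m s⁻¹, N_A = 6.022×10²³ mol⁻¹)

3.02×10⁻¹⁰ mol s⁻¹

Photon energy at 318 nm: hc/λ = (6.626×10⁻³⁴)(2.998×10⁸)/(318×10⁻⁹) = 6.247×10⁻¹⁹ J.
Energy delivered: (0.355 mW)(3984 s) = 1.414 J.
Photons incident: 1.414 / 6.247×10⁻¹⁹ = 2.263×10¹⁸, i.e. 2.263×10¹⁸/6.022×10²³ = 3.758×10⁻⁶ mol.
Product formed: 0.32 × 3.758×10⁻⁶ = 1.203×10⁻⁶ mol.
Rate: 1.203×10⁻⁶ / 3984 s = 3.02×10⁻¹⁰ mol s⁻¹.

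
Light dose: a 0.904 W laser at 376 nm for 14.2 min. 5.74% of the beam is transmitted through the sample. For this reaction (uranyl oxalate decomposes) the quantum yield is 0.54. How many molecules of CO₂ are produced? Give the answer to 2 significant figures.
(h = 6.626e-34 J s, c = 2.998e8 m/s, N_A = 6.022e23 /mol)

Photon energy at 376 nm: hc/λ = (6.626e-34)(2.998e8)/(376e-9) = 5.283e-19 J.
Energy delivered: (0.904 W)(852 s) = 770.2 J.
Photons incident: 770.2 / 5.283e-19 = 1.458e21, i.e. 1.458e21/6.022e23 = 0.002421 mol.
Fraction absorbed: 1 − 5.74/100 = 0.9426.
Photons absorbed: 0.9426 × 0.002421 = 0.002282 mol.
Product: Φ × n_abs = 0.54 × 0.002282 = 0.001232 mol.
As a count: 0.001232 × 6.022e23 = 7.4e20.

7.4e20 molecules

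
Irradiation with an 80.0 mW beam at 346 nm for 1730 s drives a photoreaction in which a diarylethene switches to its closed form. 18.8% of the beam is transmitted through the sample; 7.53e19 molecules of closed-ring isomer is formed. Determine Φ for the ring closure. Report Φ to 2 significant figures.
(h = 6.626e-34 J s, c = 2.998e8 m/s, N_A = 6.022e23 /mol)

Φ = 0.38

Product: 7.53e19 / 6.022e23 = 1.250e-4 mol.
Photon energy at 346 nm: hc/λ = (6.626e-34)(2.998e8)/(346e-9) = 5.741e-19 J.
Energy delivered: (80.0 mW)(1730 s) = 138.4 J.
Photons incident: 138.4 / 5.741e-19 = 2.411e20, i.e. 2.411e20/6.022e23 = 4.004e-4 mol.
Fraction absorbed: 1 − 18.8/100 = 0.8120.
Photons absorbed: 0.8120 × 4.004e-4 = 3.251e-4 mol.
Φ = 1.250e-4 mol / 3.251e-4 mol photons = 0.38.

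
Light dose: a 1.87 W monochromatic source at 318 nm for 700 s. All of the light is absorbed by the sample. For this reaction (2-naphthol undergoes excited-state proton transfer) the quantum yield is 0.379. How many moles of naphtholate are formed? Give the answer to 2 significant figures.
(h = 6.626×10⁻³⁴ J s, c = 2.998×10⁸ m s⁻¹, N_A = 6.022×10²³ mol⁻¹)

0.0013 mol

Photon energy at 318 nm: hc/λ = (6.626×10⁻³⁴)(2.998×10⁸)/(318×10⁻⁹) = 6.247×10⁻¹⁹ J.
Energy delivered: (1.87 W)(700 s) = 1309 J.
Photons incident: 1309 / 6.247×10⁻¹⁹ = 2.095×10²¹, i.e. 2.095×10²¹/6.022×10²³ = 0.003479 mol.
Product: Φ × n_abs = 0.379 × 0.003479 = 0.001319 mol.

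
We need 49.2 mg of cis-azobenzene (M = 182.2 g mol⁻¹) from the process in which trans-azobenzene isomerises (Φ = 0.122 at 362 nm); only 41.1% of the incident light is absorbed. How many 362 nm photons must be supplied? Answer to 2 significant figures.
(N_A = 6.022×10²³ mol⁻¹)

Product: 49.2 mg / 182.2 g mol⁻¹ = 2.700×10⁻⁴ mol.
Photons that must be absorbed: 2.700×10⁻⁴ / 0.122 = 0.002213 mol.
Incident photons needed: 0.002213 / 0.411 = 0.005384 mol.
Photon count: 0.005384 × 6.022×10²³ = 3.2×10²¹.

3.2×10²¹ photons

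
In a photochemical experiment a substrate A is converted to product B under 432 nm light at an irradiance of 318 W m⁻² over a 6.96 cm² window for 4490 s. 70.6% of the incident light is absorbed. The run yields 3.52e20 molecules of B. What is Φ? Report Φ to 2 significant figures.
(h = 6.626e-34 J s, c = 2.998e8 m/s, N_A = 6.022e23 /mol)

Φ = 0.23

Product: 3.52e20 / 6.022e23 = 5.845e-4 mol.
Photon energy at 432 nm: hc/λ = (6.626e-34)(2.998e8)/(432e-9) = 4.598e-19 J.
Energy delivered: (318 W m⁻²)(6.96e-4 m²)(4490 s) = 993.8 J.
Photons incident: 993.8 / 4.598e-19 = 2.161e21, i.e. 2.161e21/6.022e23 = 0.003589 mol.
Photons absorbed: 0.706 × 0.003589 = 0.002534 mol.
Φ = 5.845e-4 mol / 0.002534 mol photons = 0.23.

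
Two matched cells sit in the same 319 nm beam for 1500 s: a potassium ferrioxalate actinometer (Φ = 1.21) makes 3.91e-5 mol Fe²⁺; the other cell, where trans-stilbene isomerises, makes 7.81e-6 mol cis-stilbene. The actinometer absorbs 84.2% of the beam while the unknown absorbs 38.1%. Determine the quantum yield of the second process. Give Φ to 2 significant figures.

Photons absorbed by the actinometer: 3.91e-5 / 1.21 = 3.231e-5 mol.
Incident flux: 3.231e-5 / 0.842 = 3.837e-5 einstein.
Absorbed by unknown: 0.381 × 3.837e-5 = 1.462e-5 mol.
Φ(unknown) = 7.81e-6 / 1.462e-5 = 0.53.

Φ = 0.53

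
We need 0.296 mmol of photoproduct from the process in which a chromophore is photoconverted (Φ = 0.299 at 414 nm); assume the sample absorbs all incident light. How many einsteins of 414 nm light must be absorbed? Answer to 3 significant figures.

Product: 0.296 mmol = 2.96e-4 mol.
Photons that must be absorbed: 2.96e-4 / 0.299 = 9.900e-4 mol.

9.90e-4 einstein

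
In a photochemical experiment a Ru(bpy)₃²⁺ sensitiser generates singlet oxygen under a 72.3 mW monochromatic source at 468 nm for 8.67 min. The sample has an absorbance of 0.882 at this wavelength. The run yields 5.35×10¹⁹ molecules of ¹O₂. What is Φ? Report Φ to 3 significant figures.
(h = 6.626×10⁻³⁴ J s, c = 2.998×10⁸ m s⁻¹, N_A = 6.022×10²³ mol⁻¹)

Product: 5.35×10¹⁹ / 6.022×10²³ = 8.884×10⁻⁵ mol.
Photon energy at 468 nm: hc/λ = (6.626×10⁻³⁴)(2.998×10⁸)/(468×10⁻⁹) = 4.245×10⁻¹⁹ J.
Energy delivered: (72.3 mW)(520.2 s) = 37.61 J.
Photons incident: 37.61 / 4.245×10⁻¹⁹ = 8.860×10¹⁹, i.e. 8.860×10¹⁹/6.022×10²³ = 1.471×10⁻⁴ mol.
Fraction absorbed: 1 − 10^(−0.882) = 0.8688.
Photons absorbed: 0.8688 × 1.471×10⁻⁴ = 1.278×10⁻⁴ mol.
Φ = 8.884×10⁻⁵ mol / 1.278×10⁻⁴ mol photons = 0.695.

Φ = 0.695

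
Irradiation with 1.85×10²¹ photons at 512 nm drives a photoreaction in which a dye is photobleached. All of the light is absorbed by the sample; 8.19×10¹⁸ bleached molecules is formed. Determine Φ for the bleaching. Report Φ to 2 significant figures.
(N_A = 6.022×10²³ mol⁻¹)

Φ = 0.0044

Product: 8.19×10¹⁸ / 6.022×10²³ = 1.360×10⁻⁵ mol.
Moles of photons: 1.85×10²¹ / 6.022×10²³ = 0.003072 mol.
Φ = 1.360×10⁻⁵ mol / 0.003072 mol photons = 0.0044.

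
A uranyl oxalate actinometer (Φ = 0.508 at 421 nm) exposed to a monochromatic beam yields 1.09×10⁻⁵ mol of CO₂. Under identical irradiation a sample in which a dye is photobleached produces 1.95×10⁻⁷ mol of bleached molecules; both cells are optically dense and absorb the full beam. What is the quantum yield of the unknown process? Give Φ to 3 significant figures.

Φ = 0.00909

Photons absorbed by the actinometer: 1.09×10⁻⁵ / 0.508 = 2.146×10⁻⁵ mol.
Φ(unknown) = 1.95×10⁻⁷ / 2.146×10⁻⁵ = 0.00909.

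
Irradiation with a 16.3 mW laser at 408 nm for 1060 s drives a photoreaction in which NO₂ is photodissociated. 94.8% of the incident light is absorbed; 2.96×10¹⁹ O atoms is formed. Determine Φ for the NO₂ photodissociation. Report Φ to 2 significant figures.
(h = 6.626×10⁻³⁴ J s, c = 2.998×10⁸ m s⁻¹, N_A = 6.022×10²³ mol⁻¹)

Product: 2.96×10¹⁹ / 6.022×10²³ = 4.915×10⁻⁵ mol.
Photon energy at 408 nm: hc/λ = (6.626×10⁻³⁴)(2.998×10⁸)/(408×10⁻⁹) = 4.869×10⁻¹⁹ J.
Energy delivered: (16.3 mW)(1060 s) = 17.28 J.
Photons incident: 17.28 / 4.869×10⁻¹⁹ = 3.549×10¹⁹, i.e. 3.549×10¹⁹/6.022×10²³ = 5.893×10⁻⁵ mol.
Photons absorbed: 0.948 × 5.893×10⁻⁵ = 5.587×10⁻⁵ mol.
Φ = 4.915×10⁻⁵ mol / 5.587×10⁻⁵ mol photons = 0.88.

Φ = 0.88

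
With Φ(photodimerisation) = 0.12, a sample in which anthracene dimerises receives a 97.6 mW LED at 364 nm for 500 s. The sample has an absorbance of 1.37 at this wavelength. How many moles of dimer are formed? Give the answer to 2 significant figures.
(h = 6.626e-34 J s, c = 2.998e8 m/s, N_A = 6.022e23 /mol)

Photon energy at 364 nm: hc/λ = (6.626e-34)(2.998e8)/(364e-9) = 5.457e-19 J.
Energy delivered: (97.6 mW)(500 s) = 48.80 J.
Photons incident: 48.80 / 5.457e-19 = 8.943e19, i.e. 8.943e19/6.022e23 = 1.485e-4 mol.
Fraction absorbed: 1 − 10^(−1.37) = 0.9573.
Photons absorbed: 0.9573 × 1.485e-4 = 1.422e-4 mol.
Product: Φ × n_abs = 0.12 × 1.422e-4 = 1.706e-5 mol.

1.7e-5 mol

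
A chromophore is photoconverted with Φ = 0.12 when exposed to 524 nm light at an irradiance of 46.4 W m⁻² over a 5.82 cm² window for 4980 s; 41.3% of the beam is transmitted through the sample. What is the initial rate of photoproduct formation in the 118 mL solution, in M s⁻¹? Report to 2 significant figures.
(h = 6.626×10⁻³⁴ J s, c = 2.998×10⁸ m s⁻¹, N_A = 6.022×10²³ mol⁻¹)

Photon energy at 524 nm: hc/λ = (6.626×10⁻³⁴)(2.998×10⁸)/(524×10⁻⁹) = 3.791×10⁻¹⁹ J.
Energy delivered: (46.4 W m⁻²)(5.82×10⁻⁴ m²)(4980 s) = 134.5 J.
Photons incident: 134.5 / 3.791×10⁻¹⁹ = 3.548×10²⁰, i.e. 3.548×10²⁰/6.022×10²³ = 5.892×10⁻⁴ mol.
Fraction absorbed: 1 − 41.3/100 = 0.5870.
Photons absorbed: 0.5870 × 5.892×10⁻⁴ = 3.459×10⁻⁴ mol.
Product formed: 0.12 × 3.459×10⁻⁴ = 4.151×10⁻⁵ mol.
Rate: 4.151×10⁻⁵ mol / (4980 s × 0.118 L) = 7.1×10⁻⁸ M s⁻¹.

7.1×10⁻⁸ M s⁻¹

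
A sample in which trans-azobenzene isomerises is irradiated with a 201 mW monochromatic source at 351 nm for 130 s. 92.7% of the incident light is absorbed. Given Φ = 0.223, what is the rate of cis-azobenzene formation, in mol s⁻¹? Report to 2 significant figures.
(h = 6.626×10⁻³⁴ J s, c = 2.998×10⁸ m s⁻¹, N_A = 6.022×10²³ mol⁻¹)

Photon energy at 351 nm: hc/λ = (6.626×10⁻³⁴)(2.998×10⁸)/(351×10⁻⁹) = 5.659×10⁻¹⁹ J.
Energy delivered: (201 mW)(130 s) = 26.13 J.
Photons incident: 26.13 / 5.659×10⁻¹⁹ = 4.617×10¹⁹, i.e. 4.617×10¹⁹/6.022×10²³ = 7.667×10⁻⁵ mol.
Photons absorbed: 0.927 × 7.667×10⁻⁵ = 7.107×10⁻⁵ mol.
Product formed: 0.223 × 7.107×10⁻⁵ = 1.585×10⁻⁵ mol.
Rate: 1.585×10⁻⁵ / 130 s = 1.2×10⁻⁷ mol s⁻¹.

1.2×10⁻⁷ mol s⁻¹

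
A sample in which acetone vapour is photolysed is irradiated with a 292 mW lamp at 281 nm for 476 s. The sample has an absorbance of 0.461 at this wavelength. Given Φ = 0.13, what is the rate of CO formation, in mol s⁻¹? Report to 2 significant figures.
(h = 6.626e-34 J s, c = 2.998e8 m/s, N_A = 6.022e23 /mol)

5.8e-8 mol s⁻¹

Photon energy at 281 nm: hc/λ = (6.626e-34)(2.998e8)/(281e-9) = 7.069e-19 J.
Energy delivered: (292 mW)(476 s) = 139.0 J.
Photons incident: 139.0 / 7.069e-19 = 1.966e20, i.e. 1.966e20/6.022e23 = 3.265e-4 mol.
Fraction absorbed: 1 − 10^(−0.461) = 0.6541.
Photons absorbed: 0.6541 × 3.265e-4 = 2.136e-4 mol.
Product formed: 0.13 × 2.136e-4 = 2.777e-5 mol.
Rate: 2.777e-5 / 476 s = 5.8e-8 mol s⁻¹.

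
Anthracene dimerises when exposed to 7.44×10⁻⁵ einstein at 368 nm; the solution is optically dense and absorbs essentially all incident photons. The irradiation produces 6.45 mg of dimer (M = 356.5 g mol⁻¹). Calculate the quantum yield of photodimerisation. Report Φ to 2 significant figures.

Product: 6.45 mg / 356.5 g mol⁻¹ = 1.809×10⁻⁵ mol.
Φ = 1.809×10⁻⁵ mol / 7.44×10⁻⁵ mol photons = 0.24.

Φ = 0.24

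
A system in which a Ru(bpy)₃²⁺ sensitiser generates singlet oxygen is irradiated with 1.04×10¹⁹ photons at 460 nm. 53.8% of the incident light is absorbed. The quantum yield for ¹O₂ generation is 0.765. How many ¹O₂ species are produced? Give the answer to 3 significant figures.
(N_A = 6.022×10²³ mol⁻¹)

4.28×10¹⁸ species

Moles of photons: 1.04×10¹⁹ / 6.022×10²³ = 1.727×10⁻⁵ mol.
Photons absorbed: 0.538 × 1.727×10⁻⁵ = 9.291×10⁻⁶ mol.
Product: Φ × n_abs = 0.765 × 9.291×10⁻⁶ = 7.108×10⁻⁶ mol.
As a count: 7.108×10⁻⁶ × 6.022×10²³ = 4.28×10¹⁸.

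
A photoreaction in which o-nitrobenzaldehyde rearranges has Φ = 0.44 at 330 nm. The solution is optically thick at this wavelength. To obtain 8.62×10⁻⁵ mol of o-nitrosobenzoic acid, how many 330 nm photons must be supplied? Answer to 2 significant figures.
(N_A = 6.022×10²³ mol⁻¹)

Photons that must be absorbed: 8.62×10⁻⁵ / 0.44 = 1.959×10⁻⁴ mol.
Photon count: 1.959×10⁻⁴ × 6.022×10²³ = 1.2×10²⁰.

1.2×10²⁰ photons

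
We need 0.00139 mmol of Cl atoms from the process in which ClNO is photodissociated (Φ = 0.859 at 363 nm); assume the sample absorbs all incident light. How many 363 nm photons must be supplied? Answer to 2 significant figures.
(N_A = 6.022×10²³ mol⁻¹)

Product: 0.00139 mmol = 1.39×10⁻⁶ mol.
Photons that must be absorbed: 1.39×10⁻⁶ / 0.859 = 1.618×10⁻⁶ mol.
Photon count: 1.618×10⁻⁶ × 6.022×10²³ = 9.7×10¹⁷.

9.7×10¹⁷ photons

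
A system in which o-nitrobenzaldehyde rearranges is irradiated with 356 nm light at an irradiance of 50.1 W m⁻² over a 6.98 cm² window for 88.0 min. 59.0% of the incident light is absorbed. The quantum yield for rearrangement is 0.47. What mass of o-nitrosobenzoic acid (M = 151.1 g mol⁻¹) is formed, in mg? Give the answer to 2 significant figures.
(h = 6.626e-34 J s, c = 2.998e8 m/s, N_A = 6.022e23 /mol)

23 mg

Photon energy at 356 nm: hc/λ = (6.626e-34)(2.998e8)/(356e-9) = 5.580e-19 J.
Energy delivered: (50.1 W m⁻²)(6.98e-4 m²)(5280 s) = 184.6 J.
Photons incident: 184.6 / 5.580e-19 = 3.308e20, i.e. 3.308e20/6.022e23 = 5.493e-4 mol.
Photons absorbed: 0.590 × 5.493e-4 = 3.241e-4 mol.
Product: Φ × n_abs = 0.47 × 3.241e-4 = 1.523e-4 mol.
Mass: 1.523e-4 × 151.1 = 0.02301 g = 23 mg.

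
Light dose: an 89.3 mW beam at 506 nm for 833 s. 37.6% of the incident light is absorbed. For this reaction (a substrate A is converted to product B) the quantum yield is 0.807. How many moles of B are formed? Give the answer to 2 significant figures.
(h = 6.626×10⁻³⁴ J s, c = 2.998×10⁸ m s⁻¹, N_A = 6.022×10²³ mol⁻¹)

9.5×10⁻⁵ mol

Photon energy at 506 nm: hc/λ = (6.626×10⁻³⁴)(2.998×10⁸)/(506×10⁻⁹) = 3.926×10⁻¹⁹ J.
Energy delivered: (89.3 mW)(833 s) = 74.39 J.
Photons incident: 74.39 / 3.926×10⁻¹⁹ = 1.895×10²⁰, i.e. 1.895×10²⁰/6.022×10²³ = 3.147×10⁻⁴ mol.
Photons absorbed: 0.376 × 3.147×10⁻⁴ = 1.183×10⁻⁴ mol.
Product: Φ × n_abs = 0.807 × 1.183×10⁻⁴ = 9.547×10⁻⁵ mol.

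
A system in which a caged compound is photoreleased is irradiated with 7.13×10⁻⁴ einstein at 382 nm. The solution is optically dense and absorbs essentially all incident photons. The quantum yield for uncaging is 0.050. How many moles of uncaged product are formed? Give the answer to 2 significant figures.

Product: Φ × n_abs = 0.050 × 7.13×10⁻⁴ = 3.565×10⁻⁵ mol.

3.6×10⁻⁵ mol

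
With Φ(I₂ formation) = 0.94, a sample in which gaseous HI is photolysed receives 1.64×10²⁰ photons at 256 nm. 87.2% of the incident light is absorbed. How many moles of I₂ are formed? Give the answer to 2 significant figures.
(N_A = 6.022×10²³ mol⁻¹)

Moles of photons: 1.64×10²⁰ / 6.022×10²³ = 2.723×10⁻⁴ mol.
Photons absorbed: 0.872 × 2.723×10⁻⁴ = 2.374×10⁻⁴ mol.
Product: Φ × n_abs = 0.94 × 2.374×10⁻⁴ = 2.232×10⁻⁴ mol.

2.2×10⁻⁴ mol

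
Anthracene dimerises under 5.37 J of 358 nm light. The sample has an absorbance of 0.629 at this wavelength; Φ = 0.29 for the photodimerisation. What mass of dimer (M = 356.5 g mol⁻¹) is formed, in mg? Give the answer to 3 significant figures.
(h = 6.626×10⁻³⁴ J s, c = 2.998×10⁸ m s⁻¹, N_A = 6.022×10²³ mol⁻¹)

1.27 mg

Photon energy at 358 nm: hc/λ = (6.626×10⁻³⁴)(2.998×10⁸)/(358×10⁻⁹) = 5.549×10⁻¹⁹ J.
Photons incident: 5.37 / 5.549×10⁻¹⁹ = 9.677×10¹⁸, i.e. 9.677×10¹⁸/6.022×10²³ = 1.607×10⁻⁵ mol.
Fraction absorbed: 1 − 10^(−0.629) = 0.7650.
Photons absorbed: 0.7650 × 1.607×10⁻⁵ = 1.229×10⁻⁵ mol.
Product: Φ × n_abs = 0.29 × 1.229×10⁻⁵ = 3.564×10⁻⁶ mol.
Mass: 3.564×10⁻⁶ × 356.5 = 0.001271 g = 1.27 mg.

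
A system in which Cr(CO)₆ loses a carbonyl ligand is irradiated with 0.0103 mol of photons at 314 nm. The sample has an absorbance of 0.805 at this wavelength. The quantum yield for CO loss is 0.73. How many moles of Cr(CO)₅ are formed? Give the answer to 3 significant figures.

Fraction absorbed: 1 − 10^(−0.805) = 0.8433.
Photons absorbed: 0.8433 × 0.0103 = 0.008686 mol.
Product: Φ × n_abs = 0.73 × 0.008686 = 0.006341 mol.

0.00634 mol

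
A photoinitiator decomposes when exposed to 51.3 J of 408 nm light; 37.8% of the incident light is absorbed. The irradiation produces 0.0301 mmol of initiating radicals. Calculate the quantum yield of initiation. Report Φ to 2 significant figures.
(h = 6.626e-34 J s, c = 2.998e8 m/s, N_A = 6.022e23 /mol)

Φ = 0.46

Product: 0.0301 mmol = 3.01e-5 mol.
Photon energy at 408 nm: hc/λ = (6.626e-34)(2.998e8)/(408e-9) = 4.869e-19 J.
Photons incident: 51.3 / 4.869e-19 = 1.054e20, i.e. 1.054e20/6.022e23 = 1.750e-4 mol.
Photons absorbed: 0.378 × 1.750e-4 = 6.615e-5 mol.
Φ = 3.01e-5 mol / 6.615e-5 mol photons = 0.46.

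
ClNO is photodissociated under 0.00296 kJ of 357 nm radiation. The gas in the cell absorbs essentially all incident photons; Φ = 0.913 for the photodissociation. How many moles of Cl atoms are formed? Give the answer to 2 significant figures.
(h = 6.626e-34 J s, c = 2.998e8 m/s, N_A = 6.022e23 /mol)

8.1e-6 mol

Photon energy at 357 nm: hc/λ = (6.626e-34)(2.998e8)/(357e-9) = 5.564e-19 J.
Incident energy: 0.00296 kJ = 2.96 J.
Photons incident: 2.96 / 5.564e-19 = 5.320e18, i.e. 5.320e18/6.022e23 = 8.834e-6 mol.
Product: Φ × n_abs = 0.913 × 8.834e-6 = 8.065e-6 mol.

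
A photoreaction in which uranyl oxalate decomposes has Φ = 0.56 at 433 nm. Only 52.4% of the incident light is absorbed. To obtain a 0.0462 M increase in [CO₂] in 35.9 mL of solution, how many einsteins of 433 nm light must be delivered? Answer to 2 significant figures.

Product: (0.0462 M)(0.0359 L) = 0.001659 mol.
Photons that must be absorbed: 0.001659 / 0.56 = 0.002963 mol.
Incident photons needed: 0.002963 / 0.524 = 0.005655 mol.

0.0057 einstein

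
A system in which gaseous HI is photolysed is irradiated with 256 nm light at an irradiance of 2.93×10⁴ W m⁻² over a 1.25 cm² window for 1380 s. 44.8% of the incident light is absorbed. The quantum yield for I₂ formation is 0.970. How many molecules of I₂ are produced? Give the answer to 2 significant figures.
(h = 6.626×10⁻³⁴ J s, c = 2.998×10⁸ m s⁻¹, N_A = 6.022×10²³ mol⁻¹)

Photon energy at 256 nm: hc/λ = (6.626×10⁻³⁴)(2.998×10⁸)/(256×10⁻⁹) = 7.760×10⁻¹⁹ J.
Energy delivered: (2.93×10⁴ W m⁻²)(1.25×10⁻⁴ m²)(1380 s) = 5054 J.
Photons incident: 5054 / 7.760×10⁻¹⁹ = 6.513×10²¹, i.e. 6.513×10²¹/6.022×10²³ = 0.01082 mol.
Photons absorbed: 0.448 × 0.01082 = 0.004847 mol.
Product: Φ × n_abs = 0.970 × 0.004847 = 0.004702 mol.
As a count: 0.004702 × 6.022×10²³ = 2.8×10²¹.

2.8×10²¹ molecules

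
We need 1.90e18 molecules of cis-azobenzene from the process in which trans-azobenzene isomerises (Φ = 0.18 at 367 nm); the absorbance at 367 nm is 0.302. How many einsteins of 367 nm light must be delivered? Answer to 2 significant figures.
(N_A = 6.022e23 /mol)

3.5e-5 einstein

Product: 1.90e18 / 6.022e23 = 3.155e-6 mol.
Photons that must be absorbed: 3.155e-6 / 0.18 = 1.753e-5 mol.
Fraction absorbed: 1 − 10^(−0.302) = 0.5011.
Incident photons needed: 1.753e-5 / 0.5011 = 3.498e-5 mol.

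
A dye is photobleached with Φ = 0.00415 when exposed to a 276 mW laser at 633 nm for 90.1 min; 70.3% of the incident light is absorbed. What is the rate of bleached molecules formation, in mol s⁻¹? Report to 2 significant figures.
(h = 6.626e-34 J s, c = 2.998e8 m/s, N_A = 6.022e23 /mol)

4.3e-9 mol s⁻¹

Photon energy at 633 nm: hc/λ = (6.626e-34)(2.998e8)/(633e-9) = 3.138e-19 J.
Energy delivered: (276 mW)(5406 s) = 1492 J.
Photons incident: 1492 / 3.138e-19 = 4.755e21, i.e. 4.755e21/6.022e23 = 0.007896 mol.
Photons absorbed: 0.703 × 0.007896 = 0.005551 mol.
Product formed: 0.00415 × 0.005551 = 2.304e-5 mol.
Rate: 2.304e-5 / 5406 s = 4.3e-9 mol s⁻¹.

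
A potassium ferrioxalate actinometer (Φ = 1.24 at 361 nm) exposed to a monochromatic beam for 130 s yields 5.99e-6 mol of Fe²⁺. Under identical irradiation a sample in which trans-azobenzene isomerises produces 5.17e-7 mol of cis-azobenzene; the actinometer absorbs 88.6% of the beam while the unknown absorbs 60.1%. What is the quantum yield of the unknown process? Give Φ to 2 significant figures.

Photons absorbed by the actinometer: 5.99e-6 / 1.24 = 4.831e-6 mol.
Incident flux: 4.831e-6 / 0.886 = 5.453e-6 einstein.
Absorbed by unknown: 0.601 × 5.453e-6 = 3.277e-6 mol.
Φ(unknown) = 5.17e-7 / 3.277e-6 = 0.16.

Φ = 0.16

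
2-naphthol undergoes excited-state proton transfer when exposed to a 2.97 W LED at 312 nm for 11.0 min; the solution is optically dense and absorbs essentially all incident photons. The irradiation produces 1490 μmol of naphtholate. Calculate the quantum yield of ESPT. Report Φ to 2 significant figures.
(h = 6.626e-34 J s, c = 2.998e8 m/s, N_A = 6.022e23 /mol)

Φ = 0.29

Product: 1490 μmol = 0.00149 mol.
Photon energy at 312 nm: hc/λ = (6.626e-34)(2.998e8)/(312e-9) = 6.367e-19 J.
Energy delivered: (2.97 W)(660 s) = 1960 J.
Photons incident: 1960 / 6.367e-19 = 3.078e21, i.e. 3.078e21/6.022e23 = 0.005111 mol.
Φ = 0.00149 mol / 0.005111 mol photons = 0.29.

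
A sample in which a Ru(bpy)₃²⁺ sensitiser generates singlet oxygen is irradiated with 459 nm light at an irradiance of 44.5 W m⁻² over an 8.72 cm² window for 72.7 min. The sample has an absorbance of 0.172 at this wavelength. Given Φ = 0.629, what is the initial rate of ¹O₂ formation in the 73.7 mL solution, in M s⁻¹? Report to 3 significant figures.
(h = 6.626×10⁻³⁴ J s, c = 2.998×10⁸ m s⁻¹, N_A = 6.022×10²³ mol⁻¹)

Photon energy at 459 nm: hc/λ = (6.626×10⁻³⁴)(2.998×10⁸)/(459×10⁻⁹) = 4.328×10⁻¹⁹ J.
Energy delivered: (44.5 W m⁻²)(8.72×10⁻⁴ m²)(4362 s) = 169.3 J.
Photons incident: 169.3 / 4.328×10⁻¹⁹ = 3.912×10²⁰, i.e. 3.912×10²⁰/6.022×10²³ = 6.496×10⁻⁴ mol.
Fraction absorbed: 1 − 10^(−0.172) = 0.3270.
Photons absorbed: 0.3270 × 6.496×10⁻⁴ = 2.124×10⁻⁴ mol.
Product formed: 0.629 × 2.124×10⁻⁴ = 1.336×10⁻⁴ mol.
Rate: 1.336×10⁻⁴ mol / (4362 s × 0.0737 L) = 4.16×10⁻⁷ M s⁻¹.

4.16×10⁻⁷ M s⁻¹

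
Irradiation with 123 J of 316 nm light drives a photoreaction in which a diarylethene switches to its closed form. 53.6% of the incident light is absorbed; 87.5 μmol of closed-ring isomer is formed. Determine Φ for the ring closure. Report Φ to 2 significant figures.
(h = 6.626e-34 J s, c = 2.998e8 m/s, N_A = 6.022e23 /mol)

Product: 87.5 μmol = 8.75e-5 mol.
Photon energy at 316 nm: hc/λ = (6.626e-34)(2.998e8)/(316e-9) = 6.286e-19 J.
Photons incident: 123 / 6.286e-19 = 1.957e20, i.e. 1.957e20/6.022e23 = 3.250e-4 mol.
Photons absorbed: 0.536 × 3.250e-4 = 1.742e-4 mol.
Φ = 8.75e-5 mol / 1.742e-4 mol photons = 0.50.

Φ = 0.50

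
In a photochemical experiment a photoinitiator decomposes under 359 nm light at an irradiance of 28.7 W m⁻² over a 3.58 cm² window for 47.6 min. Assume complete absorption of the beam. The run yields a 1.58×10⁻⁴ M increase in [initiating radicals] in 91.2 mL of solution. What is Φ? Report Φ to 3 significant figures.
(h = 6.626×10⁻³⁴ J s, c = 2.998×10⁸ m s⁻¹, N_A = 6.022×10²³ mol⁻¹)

Product: (1.58×10⁻⁴ M)(0.0912 L) = 1.441×10⁻⁵ mol.
Photon energy at 359 nm: hc/λ = (6.626×10⁻³⁴)(2.998×10⁸)/(359×10⁻⁹) = 5.533×10⁻¹⁹ J.
Energy delivered: (28.7 W m⁻²)(3.58×10⁻⁴ m²)(2856 s) = 29.34 J.
Photons incident: 29.34 / 5.533×10⁻¹⁹ = 5.303×10¹⁹, i.e. 5.303×10¹⁹/6.022×10²³ = 8.806×10⁻⁵ mol.
Φ = 1.441×10⁻⁵ mol / 8.806×10⁻⁵ mol photons = 0.164.

Φ = 0.164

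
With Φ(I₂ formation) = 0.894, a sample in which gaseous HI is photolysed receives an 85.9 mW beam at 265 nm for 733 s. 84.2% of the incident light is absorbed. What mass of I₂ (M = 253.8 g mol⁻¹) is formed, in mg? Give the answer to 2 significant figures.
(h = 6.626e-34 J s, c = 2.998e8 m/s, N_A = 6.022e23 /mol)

Photon energy at 265 nm: hc/λ = (6.626e-34)(2.998e8)/(265e-9) = 7.496e-19 J.
Energy delivered: (85.9 mW)(733 s) = 62.96 J.
Photons incident: 62.96 / 7.496e-19 = 8.399e19, i.e. 8.399e19/6.022e23 = 1.395e-4 mol.
Photons absorbed: 0.842 × 1.395e-4 = 1.175e-4 mol.
Product: Φ × n_abs = 0.894 × 1.175e-4 = 1.050e-4 mol.
Mass: 1.050e-4 × 253.8 = 0.02665 g = 27 mg.

27 mg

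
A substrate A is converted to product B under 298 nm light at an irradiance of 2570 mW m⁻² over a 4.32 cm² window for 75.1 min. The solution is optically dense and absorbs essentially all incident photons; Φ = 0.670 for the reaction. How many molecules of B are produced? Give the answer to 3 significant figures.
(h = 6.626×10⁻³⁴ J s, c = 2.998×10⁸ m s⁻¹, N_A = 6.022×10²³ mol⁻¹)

5.03×10¹⁸ molecules

Photon energy at 298 nm: hc/λ = (6.626×10⁻³⁴)(2.998×10⁸)/(298×10⁻⁹) = 6.666×10⁻¹⁹ J.
Energy delivered: (2570 mW m⁻²)(4.32×10⁻⁴ m²)(4506 s) = 5.003 J.
Photons incident: 5.003 / 6.666×10⁻¹⁹ = 7.505×10¹⁸, i.e. 7.505×10¹⁸/6.022×10²³ = 1.246×10⁻⁵ mol.
Product: Φ × n_abs = 0.670 × 1.246×10⁻⁵ = 8.348×10⁻⁶ mol.
As a count: 8.348×10⁻⁶ × 6.022×10²³ = 5.03×10¹⁸.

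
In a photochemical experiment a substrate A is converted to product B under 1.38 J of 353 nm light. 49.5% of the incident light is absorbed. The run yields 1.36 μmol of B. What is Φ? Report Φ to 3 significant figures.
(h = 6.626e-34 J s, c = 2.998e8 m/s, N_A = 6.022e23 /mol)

Product: 1.36 μmol = 1.36e-6 mol.
Photon energy at 353 nm: hc/λ = (6.626e-34)(2.998e8)/(353e-9) = 5.627e-19 J.
Photons incident: 1.38 / 5.627e-19 = 2.452e18, i.e. 2.452e18/6.022e23 = 4.072e-6 mol.
Photons absorbed: 0.495 × 4.072e-6 = 2.016e-6 mol.
Φ = 1.36e-6 mol / 2.016e-6 mol photons = 0.675.

Φ = 0.675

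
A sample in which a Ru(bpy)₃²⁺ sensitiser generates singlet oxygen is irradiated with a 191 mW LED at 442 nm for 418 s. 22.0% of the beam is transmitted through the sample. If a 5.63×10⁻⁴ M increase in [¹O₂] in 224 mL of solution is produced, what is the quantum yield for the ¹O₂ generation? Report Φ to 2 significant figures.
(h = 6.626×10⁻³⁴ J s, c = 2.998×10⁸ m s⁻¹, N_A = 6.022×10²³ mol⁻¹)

Φ = 0.55

Product: (5.63×10⁻⁴ M)(0.224 L) = 1.261×10⁻⁴ mol.
Photon energy at 442 nm: hc/λ = (6.626×10⁻³⁴)(2.998×10⁸)/(442×10⁻⁹) = 4.494×10⁻¹⁹ J.
Energy delivered: (191 mW)(418 s) = 79.84 J.
Photons incident: 79.84 / 4.494×10⁻¹⁹ = 1.777×10²⁰, i.e. 1.777×10²⁰/6.022×10²³ = 2.951×10⁻⁴ mol.
Fraction absorbed: 1 − 22.0/100 = 0.7800.
Photons absorbed: 0.7800 × 2.951×10⁻⁴ = 2.302×10⁻⁴ mol.
Φ = 1.261×10⁻⁴ mol / 2.302×10⁻⁴ mol photons = 0.55.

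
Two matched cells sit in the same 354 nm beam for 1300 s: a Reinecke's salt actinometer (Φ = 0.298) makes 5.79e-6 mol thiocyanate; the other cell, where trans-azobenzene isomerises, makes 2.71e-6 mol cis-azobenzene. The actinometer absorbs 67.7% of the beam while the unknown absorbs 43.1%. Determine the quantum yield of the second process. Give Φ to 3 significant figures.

Photons absorbed by the actinometer: 5.79e-6 / 0.298 = 1.943e-5 mol.
Incident flux: 1.943e-5 / 0.677 = 2.870e-5 einstein.
Absorbed by unknown: 0.431 × 2.870e-5 = 1.237e-5 mol.
Φ(unknown) = 2.71e-6 / 1.237e-5 = 0.219.

Φ = 0.219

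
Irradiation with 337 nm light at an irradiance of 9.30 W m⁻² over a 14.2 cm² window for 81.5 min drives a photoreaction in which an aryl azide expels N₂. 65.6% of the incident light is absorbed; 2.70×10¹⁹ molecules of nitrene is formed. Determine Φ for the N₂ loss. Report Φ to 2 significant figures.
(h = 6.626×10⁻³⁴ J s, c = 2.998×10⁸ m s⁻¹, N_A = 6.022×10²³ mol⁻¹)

Φ = 0.38

Product: 2.70×10¹⁹ / 6.022×10²³ = 4.484×10⁻⁵ mol.
Photon energy at 337 nm: hc/λ = (6.626×10⁻³⁴)(2.998×10⁸)/(337×10⁻⁹) = 5.895×10⁻¹⁹ J.
Energy delivered: (9.30 W m⁻²)(14.2×10⁻⁴ m²)(4890 s) = 64.58 J.
Photons incident: 64.58 / 5.895×10⁻¹⁹ = 1.096×10²⁰, i.e. 1.096×10²⁰/6.022×10²³ = 1.820×10⁻⁴ mol.
Photons absorbed: 0.656 × 1.820×10⁻⁴ = 1.194×10⁻⁴ mol.
Φ = 4.484×10⁻⁵ mol / 1.194×10⁻⁴ mol photons = 0.38.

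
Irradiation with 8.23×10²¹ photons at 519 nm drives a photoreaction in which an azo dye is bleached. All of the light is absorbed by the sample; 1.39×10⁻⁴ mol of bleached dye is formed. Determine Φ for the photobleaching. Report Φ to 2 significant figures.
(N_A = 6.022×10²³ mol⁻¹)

Φ = 0.010

Moles of photons: 8.23×10²¹ / 6.022×10²³ = 0.01367 mol.
Φ = 1.39×10⁻⁴ mol / 0.01367 mol photons = 0.010.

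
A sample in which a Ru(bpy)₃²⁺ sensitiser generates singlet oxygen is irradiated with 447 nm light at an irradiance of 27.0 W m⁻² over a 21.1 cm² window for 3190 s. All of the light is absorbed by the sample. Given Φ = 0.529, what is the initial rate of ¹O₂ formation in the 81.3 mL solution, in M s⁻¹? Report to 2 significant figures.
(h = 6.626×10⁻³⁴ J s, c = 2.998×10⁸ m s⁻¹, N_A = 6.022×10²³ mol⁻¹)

Photon energy at 447 nm: hc/λ = (6.626×10⁻³⁴)(2.998×10⁸)/(447×10⁻⁹) = 4.444×10⁻¹⁹ J.
Energy delivered: (27.0 W m⁻²)(21.1×10⁻⁴ m²)(3190 s) = 181.7 J.
Photons incident: 181.7 / 4.444×10⁻¹⁹ = 4.089×10²⁰, i.e. 4.089×10²⁰/6.022×10²³ = 6.790×10⁻⁴ mol.
Product formed: 0.529 × 6.790×10⁻⁴ = 3.592×10⁻⁴ mol.
Rate: 3.592×10⁻⁴ mol / (3190 s × 0.0813 L) = 1.4×10⁻⁶ M s⁻¹.

1.4×10⁻⁶ M s⁻¹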